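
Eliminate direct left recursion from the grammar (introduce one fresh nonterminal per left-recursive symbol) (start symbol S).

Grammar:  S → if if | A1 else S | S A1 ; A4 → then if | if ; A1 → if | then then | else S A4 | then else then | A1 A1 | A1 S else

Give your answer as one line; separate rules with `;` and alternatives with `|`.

S → if if S' | A1 else S S'; A4 → then if | if; A1 → if A1' | then then A1' | else S A4 A1' | then else then A1'; S' → A1 S' | ε; A1' → A1 A1' | S else A1' | ε

Directly left-recursive nonterminals: S, A1.
For S: α = {A1}, β = {if if, A1 else S}. Rewrite as S → β S' and S' → α S' | ε.
For A1: α = {A1, S else}, β = {if, then then, else S A4, then else then}. Rewrite as A1 → β A1' and A1' → α A1' | ε.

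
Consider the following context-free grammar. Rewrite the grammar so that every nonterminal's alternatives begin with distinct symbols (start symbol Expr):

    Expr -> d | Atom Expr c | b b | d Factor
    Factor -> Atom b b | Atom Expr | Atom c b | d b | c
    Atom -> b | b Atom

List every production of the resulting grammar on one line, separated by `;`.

Expr has alternatives sharing prefix 'd': factor to Expr → d Expr1 with Expr1 → ε | Factor.
Factor has alternatives sharing prefix 'Atom': factor to Factor → Atom Factor1 with Factor1 → b b | Expr | c b.
Atom has alternatives sharing prefix 'b': factor to Atom → b Atom1 with Atom1 → ε | Atom.

Expr -> Atom Expr c | b b | d Expr1; Factor -> d b | c | Atom Factor1; Atom -> b Atom1; Expr1 -> ε | Factor; Factor1 -> b b | Expr | c b; Atom1 -> ε | Atom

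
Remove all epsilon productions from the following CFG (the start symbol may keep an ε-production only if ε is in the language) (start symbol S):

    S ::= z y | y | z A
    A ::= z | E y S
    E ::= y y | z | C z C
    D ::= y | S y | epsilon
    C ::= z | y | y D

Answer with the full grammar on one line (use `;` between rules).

Nullable set = {D}.
ε ∉ L(G), so no ε-production is kept.

S ::= z y | y | z A; A ::= z | E y S; E ::= y y | z | C z C; D ::= y | S y; C ::= z | y | y D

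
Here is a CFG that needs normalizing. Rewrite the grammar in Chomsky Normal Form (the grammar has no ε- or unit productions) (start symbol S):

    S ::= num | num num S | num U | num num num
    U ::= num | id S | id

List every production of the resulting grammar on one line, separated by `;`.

Introduce a nonterminal for each terminal appearing in a rule of length ≥ 2: X1 → num, X2 → id.
Binarize each right-hand side of length ≥ 3 by chaining fresh nonterminals (Y1, Y2, …): affected rules were S → X1 X1 S; S → X1 X1 X1.

S ::= num | X1 Y1 | X1 U | X1 Y2; U ::= num | X2 S | id; X1 ::= num; X2 ::= id; Y1 ::= X1 S; Y2 ::= X1 X1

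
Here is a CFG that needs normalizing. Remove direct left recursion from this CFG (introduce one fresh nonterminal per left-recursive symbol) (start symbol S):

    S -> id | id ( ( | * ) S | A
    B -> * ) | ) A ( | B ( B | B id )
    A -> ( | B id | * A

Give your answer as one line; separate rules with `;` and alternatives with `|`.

Left recursion appears on B.
For B: α = {( B, id )}, β = {* ), ) A (}. Rewrite as B → β B' and B' → α B' | ε.

S -> id | id ( ( | * ) S | A; B -> * ) B' | ) A ( B'; A -> ( | B id | * A; B' -> ( B B' | id ) B' | eps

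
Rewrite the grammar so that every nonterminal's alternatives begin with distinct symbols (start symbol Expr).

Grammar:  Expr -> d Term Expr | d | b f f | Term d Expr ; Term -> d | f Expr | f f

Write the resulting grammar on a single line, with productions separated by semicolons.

Expr has alternatives sharing prefix 'd': factor to Expr → d Expr1 with Expr1 → Term Expr | ε.
Term has alternatives sharing prefix 'f': factor to Term → f Term1 with Term1 → Expr | f.

Expr -> b f f | Term d Expr | d Expr1; Term -> d | f Term1; Expr1 -> Term Expr | eps; Term1 -> Expr | f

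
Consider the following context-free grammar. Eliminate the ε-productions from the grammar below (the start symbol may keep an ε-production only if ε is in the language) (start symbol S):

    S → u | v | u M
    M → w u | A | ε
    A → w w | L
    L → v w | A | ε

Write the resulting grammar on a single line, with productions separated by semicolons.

S → u | v | u M; M → w u | A; A → w w | L; L → v w | A

The nullable symbols are {A, L, M}.
ε ∉ L(G), so no ε-production is kept.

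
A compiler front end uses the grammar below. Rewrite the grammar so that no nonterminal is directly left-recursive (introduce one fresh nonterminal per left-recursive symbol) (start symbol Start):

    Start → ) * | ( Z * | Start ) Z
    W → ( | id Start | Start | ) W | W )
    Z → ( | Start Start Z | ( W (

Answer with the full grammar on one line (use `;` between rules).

Start, W are directly left-recursive.
For Start: α = {) Z}, β = {) *, ( Z *}. Rewrite as Start → β Start1 and Start1 → α Start1 | ε.
For W: α = {)}, β = {(, id Start, Start, ) W}. Rewrite as W → β W1 and W1 → α W1 | ε.

Start → ) * Start1 | ( Z * Start1; W → ( W1 | id Start W1 | Start W1 | ) W W1; Z → ( | Start Start Z | ( W (; Start1 → ) Z Start1 | ε; W1 → ) W1 | ε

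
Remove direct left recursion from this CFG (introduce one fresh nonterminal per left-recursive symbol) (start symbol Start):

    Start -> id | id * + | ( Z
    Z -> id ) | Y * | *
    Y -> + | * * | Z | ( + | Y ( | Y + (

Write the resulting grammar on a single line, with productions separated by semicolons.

Directly left-recursive nonterminal: Y.
For Y: α = {(, + (}, β = {+, * *, Z, ( +}. Rewrite as Y → β Y1 and Y1 → α Y1 | ε.

Start -> id | id * + | ( Z; Z -> id ) | Y * | *; Y -> + Y1 | * * Y1 | Z Y1 | ( + Y1; Y1 -> ( Y1 | + ( Y1 | ε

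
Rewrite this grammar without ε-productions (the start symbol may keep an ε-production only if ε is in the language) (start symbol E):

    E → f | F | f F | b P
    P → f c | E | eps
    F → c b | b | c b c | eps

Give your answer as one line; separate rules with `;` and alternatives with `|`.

E → f | F | f F | b P | b | eps; P → f c | E; F → c b | b | c b c

The nullable symbols are {E, F, P}.
ε ∈ L(G) since E is nullable, so keep E → ε.
Add the nullable-subset variants: E → b P gives b P | b.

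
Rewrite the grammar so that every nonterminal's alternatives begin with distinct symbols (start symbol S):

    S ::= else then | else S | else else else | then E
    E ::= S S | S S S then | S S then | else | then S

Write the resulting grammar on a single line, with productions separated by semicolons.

S has alternatives sharing prefix 'else': factor to S → else S' with S' → then | S | else else.
E has alternatives sharing prefix 'S S': factor to E → S S E' with E' → ε | S then | then.

S ::= then E | else S'; E ::= else | then S | S S E'; S' ::= then | S | else else; E' ::= ε | S then | then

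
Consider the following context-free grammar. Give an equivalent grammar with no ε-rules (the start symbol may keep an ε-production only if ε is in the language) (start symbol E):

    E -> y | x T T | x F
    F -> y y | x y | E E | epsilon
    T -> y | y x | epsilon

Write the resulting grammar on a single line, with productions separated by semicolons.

Nullable nonterminals: {F, T}.
ε ∉ L(G), so no ε-production is kept.
Expand every rule over subsets of its nullable positions: E → x T T gives x T T | x T | x.

E -> y | x T T | x T | x | x F; F -> y y | x y | E E; T -> y | y x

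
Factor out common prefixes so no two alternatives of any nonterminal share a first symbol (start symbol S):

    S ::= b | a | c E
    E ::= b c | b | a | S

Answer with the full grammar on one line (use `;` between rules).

E has alternatives sharing prefix 'b': factor to E → b E' with E' → c | ε.

S ::= b | a | c E; E ::= a | S | b E'; E' ::= c | ε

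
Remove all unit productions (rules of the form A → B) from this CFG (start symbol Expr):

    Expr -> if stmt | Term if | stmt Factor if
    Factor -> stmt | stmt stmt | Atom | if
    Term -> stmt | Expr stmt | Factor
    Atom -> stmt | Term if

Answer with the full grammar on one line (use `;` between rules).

Unit pairs: Factor ⇒* {Atom}; Term ⇒* {Atom, Factor}.
For every A with A ⇒* B via unit rules, add B's non-unit alternatives to A; then delete every rule of the form X → Y.

Expr -> if stmt | Term if | stmt Factor if; Factor -> stmt | Term if | stmt stmt | if; Term -> stmt | Expr stmt | Term if | stmt stmt | if; Atom -> stmt | Term if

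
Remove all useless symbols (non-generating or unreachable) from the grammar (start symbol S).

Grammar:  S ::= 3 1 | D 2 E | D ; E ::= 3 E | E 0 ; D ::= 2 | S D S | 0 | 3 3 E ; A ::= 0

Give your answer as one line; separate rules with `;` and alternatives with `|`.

Generating nonterminals: {A, D, S}.
Reachable from S after that: {D, S}.
Removed useless symbols: {A, E} and every production mentioning them.

S ::= 3 1 | D; D ::= 2 | S D S | 0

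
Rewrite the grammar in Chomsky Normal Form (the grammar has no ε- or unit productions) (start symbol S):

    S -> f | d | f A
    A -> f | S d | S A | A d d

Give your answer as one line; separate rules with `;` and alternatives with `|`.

Introduce a nonterminal for each terminal appearing in a rule of length ≥ 2: X1 → f, X2 → d.
Binarize each right-hand side of length ≥ 3 by chaining fresh nonterminals (Y1, Y2, …): affected rules were A → A X2 X2.

S -> f | d | X1 A; A -> f | S X2 | S A | A Y1; X1 -> f; X2 -> d; Y1 -> X2 X2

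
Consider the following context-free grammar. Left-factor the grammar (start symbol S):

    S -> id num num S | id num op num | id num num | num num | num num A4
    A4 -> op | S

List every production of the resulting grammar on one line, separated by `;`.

S -> id num S' | num num S''; A4 -> op | S; S' -> op num | num S'''; S'' -> ε | A4; S''' -> S | ε

S has alternatives sharing prefix 'id num': factor to S → id num S' with S' → num S | op num | num.
S has alternatives sharing prefix 'num num': factor to S → num num S'' with S'' → ε | A4.
S' has alternatives sharing prefix 'num': factor to S' → num S''' with S''' → S | ε.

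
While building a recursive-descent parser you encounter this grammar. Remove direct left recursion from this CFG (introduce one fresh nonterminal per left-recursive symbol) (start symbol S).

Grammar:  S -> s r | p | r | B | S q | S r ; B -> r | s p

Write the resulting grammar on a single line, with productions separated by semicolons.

S -> s r S' | p S' | r S' | B S'; B -> r | s p; S' -> q S' | r S' | ε

Directly left-recursive nonterminal: S.
For S: α = {q, r}, β = {s r, p, r, B}. Rewrite as S → β S' and S' → α S' | ε.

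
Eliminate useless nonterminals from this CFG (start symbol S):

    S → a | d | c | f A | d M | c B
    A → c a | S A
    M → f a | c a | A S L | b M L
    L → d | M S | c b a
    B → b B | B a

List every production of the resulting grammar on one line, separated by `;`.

Generating nonterminals: {A, L, M, S}.
Reachable from S after that: {A, L, M, S}.
Removed useless symbols: {B} and every production mentioning them.

S → a | d | c | f A | d M; A → c a | S A; M → f a | c a | A S L | b M L; L → d | M S | c b a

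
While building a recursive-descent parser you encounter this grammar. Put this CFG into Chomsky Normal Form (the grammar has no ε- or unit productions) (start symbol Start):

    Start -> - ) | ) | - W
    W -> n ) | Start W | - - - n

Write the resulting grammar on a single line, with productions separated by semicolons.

Start -> X1 X2 | ) | X1 W; W -> X3 X2 | Start W | X1 Y1; X1 -> -; X2 -> ); X3 -> n; Y1 -> X1 Y2; Y2 -> X1 X3

Introduce a nonterminal for each terminal appearing in a rule of length ≥ 2: X1 → -, X2 → ), X3 → n.
Binarize each right-hand side of length ≥ 3 by chaining fresh nonterminals (Y1, Y2, …): affected rules were W → X1 X1 X1 X3.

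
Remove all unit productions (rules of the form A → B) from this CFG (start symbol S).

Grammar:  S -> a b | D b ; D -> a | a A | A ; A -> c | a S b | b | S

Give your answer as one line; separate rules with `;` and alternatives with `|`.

Unit pairs: A ⇒* {S}; D ⇒* {A, S}.
Replace each nonterminal's rules with the union of the non-unit rules of every nonterminal it unit-derives.

S -> a b | D b; D -> a b | D b | a | a A | c | a S b | b; A -> a b | D b | c | a S b | b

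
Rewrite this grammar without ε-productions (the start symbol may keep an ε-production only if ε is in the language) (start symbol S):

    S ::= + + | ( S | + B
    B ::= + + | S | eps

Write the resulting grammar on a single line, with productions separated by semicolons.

Nullable nonterminals: {B}.
ε ∉ L(G), so no ε-production is kept.
For each production, add variants omitting each subset of nullable occurrences: S → + B gives + B | +.

S ::= + + | ( S | + B | +; B ::= + + | S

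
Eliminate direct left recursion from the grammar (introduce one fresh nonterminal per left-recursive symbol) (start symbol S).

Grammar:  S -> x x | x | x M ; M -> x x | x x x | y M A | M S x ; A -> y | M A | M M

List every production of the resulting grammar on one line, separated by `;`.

M is directly left-recursive.
For M: α = {S x}, β = {x x, x x x, y M A}. Rewrite as M → β M' and M' → α M' | ε.

S -> x x | x | x M; M -> x x M' | x x x M' | y M A M'; A -> y | M A | M M; M' -> S x M' | eps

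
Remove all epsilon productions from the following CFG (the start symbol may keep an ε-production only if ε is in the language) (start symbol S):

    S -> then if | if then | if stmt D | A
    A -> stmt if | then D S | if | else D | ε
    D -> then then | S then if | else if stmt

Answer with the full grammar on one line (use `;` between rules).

S -> then if | if then | if stmt D | A | ε; A -> stmt if | then D S | then D | if | else D; D -> then then | S then if | then if | else if stmt

The nullable symbols are {A, S}.
ε ∈ L(G) since S is nullable, so keep S → ε.
Expand every rule over subsets of its nullable positions: A → then D S gives then D S | then D. D → S then if gives S then if | then if.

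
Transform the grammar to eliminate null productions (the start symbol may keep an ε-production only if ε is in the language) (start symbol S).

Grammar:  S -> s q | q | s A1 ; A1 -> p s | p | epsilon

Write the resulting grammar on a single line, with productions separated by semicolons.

The nullable symbols are {A1}.
ε ∉ L(G), so no ε-production is kept.
Add the nullable-subset variants: S → s A1 gives s A1 | s.

S -> s q | q | s A1 | s; A1 -> p s | p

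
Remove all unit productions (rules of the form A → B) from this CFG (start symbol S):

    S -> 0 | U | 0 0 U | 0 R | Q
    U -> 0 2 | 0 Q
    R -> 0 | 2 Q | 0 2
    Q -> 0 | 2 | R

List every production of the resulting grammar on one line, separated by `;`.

Unit pairs: Q ⇒* {R}; S ⇒* {Q, R, U}.
For every A with A ⇒* B via unit rules, add B's non-unit alternatives to A; then delete every rule of the form X → Y.

S -> 0 2 | 0 Q | 0 | 0 0 U | 0 R | 2 Q | 2; U -> 0 2 | 0 Q; R -> 0 | 2 Q | 0 2; Q -> 0 | 2 Q | 0 2 | 2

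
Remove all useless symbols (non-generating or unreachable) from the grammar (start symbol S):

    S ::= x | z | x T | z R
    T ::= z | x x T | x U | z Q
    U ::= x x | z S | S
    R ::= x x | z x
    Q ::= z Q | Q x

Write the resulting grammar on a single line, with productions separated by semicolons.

Generating nonterminals: {R, S, T, U}.
Reachable from S after that: {R, S, T, U}.
Removed useless symbols: {Q} and every production mentioning them.

S ::= x | z | x T | z R; T ::= z | x x T | x U; U ::= x x | z S | S; R ::= x x | z x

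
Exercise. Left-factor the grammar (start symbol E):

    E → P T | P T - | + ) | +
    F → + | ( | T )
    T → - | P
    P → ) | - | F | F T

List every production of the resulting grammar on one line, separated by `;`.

E has alternatives sharing prefix 'P T': factor to E → P T E' with E' → ε | -.
E has alternatives sharing prefix '+': factor to E → + E'' with E'' → ) | ε.
P has alternatives sharing prefix 'F': factor to P → F P' with P' → ε | T.

E → P T E' | + E''; F → + | ( | T ); T → - | P; P → ) | - | F P'; E' → ε | -; E'' → ) | ε; P' → ε | T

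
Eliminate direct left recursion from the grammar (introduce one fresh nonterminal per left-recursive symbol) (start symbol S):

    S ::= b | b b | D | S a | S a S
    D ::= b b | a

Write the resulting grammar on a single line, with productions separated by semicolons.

S ::= b S' | b b S' | D S'; D ::= b b | a; S' ::= a S' | a S S' | ε

Directly left-recursive nonterminal: S.
For S: α = {a, a S}, β = {b, b b, D}. Rewrite as S → β S' and S' → α S' | ε.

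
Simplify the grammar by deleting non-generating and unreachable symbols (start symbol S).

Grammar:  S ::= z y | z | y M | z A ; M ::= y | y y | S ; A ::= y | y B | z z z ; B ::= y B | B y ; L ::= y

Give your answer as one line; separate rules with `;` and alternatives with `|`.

S ::= z y | z | y M | z A; M ::= y | y y | S; A ::= y | z z z

Generating nonterminals: {A, L, M, S}.
Reachable from S after that: {A, M, S}.
Removed useless symbols: {B, L} and every production mentioning them.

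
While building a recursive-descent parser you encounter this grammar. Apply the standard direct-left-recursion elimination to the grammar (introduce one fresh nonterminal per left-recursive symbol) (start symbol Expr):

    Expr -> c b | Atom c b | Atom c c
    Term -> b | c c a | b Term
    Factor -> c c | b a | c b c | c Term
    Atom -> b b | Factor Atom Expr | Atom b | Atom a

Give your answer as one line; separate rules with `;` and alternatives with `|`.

Directly left-recursive nonterminal: Atom.
For Atom: α = {b, a}, β = {b b, Factor Atom Expr}. Rewrite as Atom → β Atom1 and Atom1 → α Atom1 | ε.

Expr -> c b | Atom c b | Atom c c; Term -> b | c c a | b Term; Factor -> c c | b a | c b c | c Term; Atom -> b b Atom1 | Factor Atom Expr Atom1; Atom1 -> b Atom1 | a Atom1 | epsilon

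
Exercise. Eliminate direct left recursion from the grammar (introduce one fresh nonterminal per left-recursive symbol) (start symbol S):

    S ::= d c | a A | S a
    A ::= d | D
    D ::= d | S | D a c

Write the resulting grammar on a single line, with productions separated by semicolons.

Directly left-recursive nonterminals: S, D.
For S: α = {a}, β = {d c, a A}. Rewrite as S → β S' and S' → α S' | ε.
For D: α = {a c}, β = {d, S}. Rewrite as D → β D' and D' → α D' | ε.

S ::= d c S' | a A S'; A ::= d | D; D ::= d D' | S D'; S' ::= a S' | ε; D' ::= a c D' | ε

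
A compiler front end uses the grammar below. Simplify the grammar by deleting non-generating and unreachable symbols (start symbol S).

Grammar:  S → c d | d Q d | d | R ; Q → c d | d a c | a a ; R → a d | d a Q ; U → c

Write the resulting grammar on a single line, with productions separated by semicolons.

Generating nonterminals: {Q, R, S, U}.
Reachable from S after that: {Q, R, S}.
Removed useless symbols: {U} and every production mentioning them.

S → c d | d Q d | d | R; Q → c d | d a c | a a; R → a d | d a Q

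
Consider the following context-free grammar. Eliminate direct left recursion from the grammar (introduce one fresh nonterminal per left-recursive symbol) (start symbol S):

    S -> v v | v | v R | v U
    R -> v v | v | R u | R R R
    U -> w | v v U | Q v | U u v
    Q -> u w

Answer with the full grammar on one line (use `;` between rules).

R, U are directly left-recursive.
For R: α = {u, R R}, β = {v v, v}. Rewrite as R → β R' and R' → α R' | ε.
For U: α = {u v}, β = {w, v v U, Q v}. Rewrite as U → β U' and U' → α U' | ε.

S -> v v | v | v R | v U; R -> v v R' | v R'; U -> w U' | v v U U' | Q v U'; Q -> u w; R' -> u R' | R R R' | ε; U' -> u v U' | ε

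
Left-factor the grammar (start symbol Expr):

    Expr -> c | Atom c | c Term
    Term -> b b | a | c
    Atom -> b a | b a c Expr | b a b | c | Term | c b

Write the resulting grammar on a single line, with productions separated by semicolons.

Expr has alternatives sharing prefix 'c': factor to Expr → c Expr1 with Expr1 → ε | Term.
Atom has alternatives sharing prefix 'b a': factor to Atom → b a Atom1 with Atom1 → ε | c Expr | b.
Atom has alternatives sharing prefix 'c': factor to Atom → c Atom2 with Atom2 → ε | b.

Expr -> Atom c | c Expr1; Term -> b b | a | c; Atom -> Term | b a Atom1 | c Atom2; Expr1 -> ε | Term; Atom1 -> ε | c Expr | b; Atom2 -> ε | b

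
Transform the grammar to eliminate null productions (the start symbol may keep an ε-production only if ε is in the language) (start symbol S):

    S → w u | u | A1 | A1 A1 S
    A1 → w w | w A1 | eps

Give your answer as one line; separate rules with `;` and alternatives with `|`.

Nullable nonterminals: {A1, S}.
ε ∈ L(G) since S is nullable, so keep S → ε.
Add the nullable-subset variants: S → A1 A1 S gives A1 A1 S | A1 A1 | A1 S. A1 → w A1 gives w A1 | w.

S → w u | u | A1 | A1 A1 S | A1 A1 | A1 S | eps; A1 → w w | w A1 | w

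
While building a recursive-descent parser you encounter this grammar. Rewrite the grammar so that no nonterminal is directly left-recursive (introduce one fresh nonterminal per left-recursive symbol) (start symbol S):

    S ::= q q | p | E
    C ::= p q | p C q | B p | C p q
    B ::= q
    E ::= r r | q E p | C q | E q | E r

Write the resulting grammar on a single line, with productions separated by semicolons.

Left recursion appears on C, E.
For C: α = {p q}, β = {p q, p C q, B p}. Rewrite as C → β C' and C' → α C' | ε.
For E: α = {q, r}, β = {r r, q E p, C q}. Rewrite as E → β E' and E' → α E' | ε.

S ::= q q | p | E; C ::= p q C' | p C q C' | B p C'; B ::= q; E ::= r r E' | q E p E' | C q E'; C' ::= p q C' | ε; E' ::= q E' | r E' | ε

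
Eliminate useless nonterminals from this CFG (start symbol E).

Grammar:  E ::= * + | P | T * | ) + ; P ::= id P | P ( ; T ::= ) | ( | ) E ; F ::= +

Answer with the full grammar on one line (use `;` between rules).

E ::= * + | T * | ) +; T ::= ) | ( | ) E

Generating nonterminals: {E, F, T}.
Reachable from E after that: {E, T}.
Removed useless symbols: {F, P} and every production mentioning them.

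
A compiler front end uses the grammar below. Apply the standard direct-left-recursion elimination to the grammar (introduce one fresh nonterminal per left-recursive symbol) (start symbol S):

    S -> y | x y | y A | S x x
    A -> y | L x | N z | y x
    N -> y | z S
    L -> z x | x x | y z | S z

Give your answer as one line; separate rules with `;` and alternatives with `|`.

S -> y S' | x y S' | y A S'; A -> y | L x | N z | y x; N -> y | z S; L -> z x | x x | y z | S z; S' -> x x S' | eps

S is directly left-recursive.
For S: α = {x x}, β = {y, x y, y A}. Rewrite as S → β S' and S' → α S' | ε.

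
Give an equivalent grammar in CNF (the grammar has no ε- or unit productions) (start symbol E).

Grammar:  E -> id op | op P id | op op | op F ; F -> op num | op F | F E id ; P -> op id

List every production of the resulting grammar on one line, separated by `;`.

E -> X1 X2 | X2 Y1 | X2 X2 | X2 F; F -> X2 X3 | X2 F | F Y2; P -> X2 X1; X1 -> id; X2 -> op; X3 -> num; Y1 -> P X1; Y2 -> E X1

Introduce a nonterminal for each terminal appearing in a rule of length ≥ 2: X1 → id, X2 → op, X3 → num.
Binarize each right-hand side of length ≥ 3 by chaining fresh nonterminals (Y1, Y2, …): affected rules were E → X2 P X1; F → F E X1.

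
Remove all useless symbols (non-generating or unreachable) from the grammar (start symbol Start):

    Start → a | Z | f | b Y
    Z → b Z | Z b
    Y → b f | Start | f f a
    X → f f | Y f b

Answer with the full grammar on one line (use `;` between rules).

Generating nonterminals: {Start, X, Y}.
Reachable from Start after that: {Start, Y}.
Removed useless symbols: {X, Z} and every production mentioning them.

Start → a | f | b Y; Y → b f | Start | f f a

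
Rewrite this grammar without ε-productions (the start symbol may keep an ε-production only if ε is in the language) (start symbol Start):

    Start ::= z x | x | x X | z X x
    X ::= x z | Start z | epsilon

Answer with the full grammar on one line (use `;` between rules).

Start ::= z x | x | x X | z X x; X ::= x z | Start z

Nullable nonterminals: {X}.
ε ∉ L(G), so no ε-production is kept.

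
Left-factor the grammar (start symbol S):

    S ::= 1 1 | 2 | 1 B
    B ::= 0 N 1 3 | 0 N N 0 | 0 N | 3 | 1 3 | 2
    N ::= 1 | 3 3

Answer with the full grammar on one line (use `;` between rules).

S ::= 2 | 1 S'; B ::= 3 | 1 3 | 2 | 0 N B'; N ::= 1 | 3 3; S' ::= 1 | B; B' ::= 1 3 | N 0 | ε

S has alternatives sharing prefix '1': factor to S → 1 S' with S' → 1 | B.
B has alternatives sharing prefix '0 N': factor to B → 0 N B' with B' → 1 3 | N 0 | ε.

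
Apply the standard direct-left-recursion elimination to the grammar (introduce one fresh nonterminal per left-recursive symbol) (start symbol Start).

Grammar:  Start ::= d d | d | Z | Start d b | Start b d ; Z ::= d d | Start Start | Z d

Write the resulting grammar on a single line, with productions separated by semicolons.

Left recursion appears on Start, Z.
For Start: α = {d b, b d}, β = {d d, d, Z}. Rewrite as Start → β Start1 and Start1 → α Start1 | ε.
For Z: α = {d}, β = {d d, Start Start}. Rewrite as Z → β Z1 and Z1 → α Z1 | ε.

Start ::= d d Start1 | d Start1 | Z Start1; Z ::= d d Z1 | Start Start Z1; Start1 ::= d b Start1 | b d Start1 | ε; Z1 ::= d Z1 | ε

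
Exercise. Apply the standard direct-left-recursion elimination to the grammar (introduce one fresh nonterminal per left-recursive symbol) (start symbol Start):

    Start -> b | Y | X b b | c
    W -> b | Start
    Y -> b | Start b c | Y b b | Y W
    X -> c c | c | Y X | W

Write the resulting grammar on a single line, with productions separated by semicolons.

Start -> b | Y | X b b | c; W -> b | Start; Y -> b Y1 | Start b c Y1; X -> c c | c | Y X | W; Y1 -> b b Y1 | W Y1 | ε

Y is directly left-recursive.
For Y: α = {b b, W}, β = {b, Start b c}. Rewrite as Y → β Y1 and Y1 → α Y1 | ε.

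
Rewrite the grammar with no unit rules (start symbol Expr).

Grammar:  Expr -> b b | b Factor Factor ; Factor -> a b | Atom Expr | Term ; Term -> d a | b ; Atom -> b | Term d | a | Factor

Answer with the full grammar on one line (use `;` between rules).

Expr -> b b | b Factor Factor; Factor -> d a | b | a b | Atom Expr; Term -> d a | b; Atom -> d a | b | Term d | a | a b | Atom Expr

Unit pairs: Atom ⇒* {Factor, Term}; Factor ⇒* {Term}.
For each unit pair (A, B), copy every non-unit production of B to A, then drop all unit productions.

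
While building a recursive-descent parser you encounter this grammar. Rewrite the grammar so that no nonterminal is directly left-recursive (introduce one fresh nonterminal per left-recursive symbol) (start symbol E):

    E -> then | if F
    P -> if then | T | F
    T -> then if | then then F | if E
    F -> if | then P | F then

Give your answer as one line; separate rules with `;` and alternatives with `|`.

E -> then | if F; P -> if then | T | F; T -> then if | then then F | if E; F -> if F' | then P F'; F' -> then F' | eps

Directly left-recursive nonterminal: F.
For F: α = {then}, β = {if, then P}. Rewrite as F → β F' and F' → α F' | ε.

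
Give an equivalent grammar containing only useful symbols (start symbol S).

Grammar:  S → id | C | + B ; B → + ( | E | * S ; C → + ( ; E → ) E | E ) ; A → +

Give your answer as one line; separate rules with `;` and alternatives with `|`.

Generating nonterminals: {A, B, C, S}.
Reachable from S after that: {B, C, S}.
Removed useless symbols: {A, E} and every production mentioning them.

S → id | C | + B; B → + ( | * S; C → + (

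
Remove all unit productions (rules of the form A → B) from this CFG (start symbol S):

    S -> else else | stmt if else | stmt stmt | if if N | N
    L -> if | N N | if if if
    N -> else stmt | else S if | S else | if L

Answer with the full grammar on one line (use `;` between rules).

S -> else else | stmt if else | stmt stmt | if if N | else stmt | else S if | S else | if L; L -> if | N N | if if if; N -> else stmt | else S if | S else | if L

Unit pairs: S ⇒* {N}.
For every A with A ⇒* B via unit rules, add B's non-unit alternatives to A; then delete every rule of the form X → Y.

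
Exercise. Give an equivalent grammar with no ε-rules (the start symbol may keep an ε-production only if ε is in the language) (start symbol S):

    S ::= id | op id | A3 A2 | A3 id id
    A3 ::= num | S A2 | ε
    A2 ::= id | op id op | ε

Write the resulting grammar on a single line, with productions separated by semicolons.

Nullable nonterminals: {A2, A3, S}.
ε ∈ L(G) since S is nullable, so keep S → ε.
Expand every rule over subsets of its nullable positions: S → A3 A2 gives A3 A2 | A3 | A2. S → A3 id id gives A3 id id | id id. A3 → S A2 gives S A2 | S | A2.

S ::= id | op id | A3 A2 | A3 | A2 | A3 id id | id id | ε; A3 ::= num | S A2 | S | A2; A2 ::= id | op id op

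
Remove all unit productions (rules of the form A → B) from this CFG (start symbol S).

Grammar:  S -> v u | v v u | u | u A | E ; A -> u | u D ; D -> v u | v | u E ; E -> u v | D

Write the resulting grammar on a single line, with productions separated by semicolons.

S -> u v | v u | v | u E | v v u | u | u A; A -> u | u D; D -> v u | v | u E; E -> u v | v u | v | u E

Unit pairs: E ⇒* {D}; S ⇒* {D, E}.
For every A with A ⇒* B via unit rules, add B's non-unit alternatives to A; then delete every rule of the form X → Y.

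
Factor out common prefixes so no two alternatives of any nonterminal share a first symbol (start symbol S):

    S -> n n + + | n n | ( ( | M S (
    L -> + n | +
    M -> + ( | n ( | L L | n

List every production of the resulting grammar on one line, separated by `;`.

S has alternatives sharing prefix 'n n': factor to S → n n S' with S' → + + | ε.
L has alternatives sharing prefix '+': factor to L → + L' with L' → n | ε.
M has alternatives sharing prefix 'n': factor to M → n M' with M' → ( | ε.

S -> ( ( | M S ( | n n S'; L -> + L'; M -> + ( | L L | n M'; S' -> + + | epsilon; L' -> n | epsilon; M' -> ( | epsilon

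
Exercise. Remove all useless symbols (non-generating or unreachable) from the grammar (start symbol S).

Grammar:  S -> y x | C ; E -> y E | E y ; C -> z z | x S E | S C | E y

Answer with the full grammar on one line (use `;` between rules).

Generating nonterminals: {C, S}.
Reachable from S after that: {C, S}.
Removed useless symbols: {E} and every production mentioning them.

S -> y x | C; C -> z z | S C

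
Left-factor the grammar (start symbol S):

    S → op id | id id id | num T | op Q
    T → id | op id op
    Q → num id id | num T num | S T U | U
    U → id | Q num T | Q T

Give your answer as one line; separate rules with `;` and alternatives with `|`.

S has alternatives sharing prefix 'op': factor to S → op S' with S' → id | Q.
Q has alternatives sharing prefix 'num': factor to Q → num Q' with Q' → id id | T num.
U has alternatives sharing prefix 'Q': factor to U → Q U' with U' → num T | T.

S → id id id | num T | op S'; T → id | op id op; Q → S T U | U | num Q'; U → id | Q U'; S' → id | Q; Q' → id id | T num; U' → num T | T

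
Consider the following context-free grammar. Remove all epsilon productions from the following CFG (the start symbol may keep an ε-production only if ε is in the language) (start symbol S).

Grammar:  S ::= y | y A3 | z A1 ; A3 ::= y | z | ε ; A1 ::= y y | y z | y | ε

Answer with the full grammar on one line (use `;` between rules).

S ::= y | y A3 | z A1 | z; A3 ::= y | z; A1 ::= y y | y z | y

Nullable nonterminals: {A1, A3}.
ε ∉ L(G), so no ε-production is kept.
Add the nullable-subset variants: S → z A1 gives z A1 | z.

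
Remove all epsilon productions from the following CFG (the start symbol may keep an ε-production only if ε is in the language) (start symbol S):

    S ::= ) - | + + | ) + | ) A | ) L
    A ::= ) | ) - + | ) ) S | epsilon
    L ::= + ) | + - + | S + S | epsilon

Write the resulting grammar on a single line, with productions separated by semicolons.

The nullable symbols are {A, L}.
ε ∉ L(G), so no ε-production is kept.
For each production, add variants omitting each subset of nullable occurrences: S → ) A gives ) A | ).

S ::= ) - | + + | ) + | ) A | ) | ) L; A ::= ) | ) - + | ) ) S; L ::= + ) | + - + | S + S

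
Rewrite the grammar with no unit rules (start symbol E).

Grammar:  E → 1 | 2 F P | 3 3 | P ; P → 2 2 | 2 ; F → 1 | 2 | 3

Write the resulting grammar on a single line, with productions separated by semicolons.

Unit pairs: E ⇒* {P}.
For every A with A ⇒* B via unit rules, add B's non-unit alternatives to A; then delete every rule of the form X → Y.

E → 1 | 2 F P | 3 3 | 2 2 | 2; P → 2 2 | 2; F → 1 | 2 | 3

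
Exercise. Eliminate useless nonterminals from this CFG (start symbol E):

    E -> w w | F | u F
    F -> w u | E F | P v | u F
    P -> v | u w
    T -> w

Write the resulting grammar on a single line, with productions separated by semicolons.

Generating nonterminals: {E, F, P, T}.
Reachable from E after that: {E, F, P}.
Removed useless symbols: {T} and every production mentioning them.

E -> w w | F | u F; F -> w u | E F | P v | u F; P -> v | u w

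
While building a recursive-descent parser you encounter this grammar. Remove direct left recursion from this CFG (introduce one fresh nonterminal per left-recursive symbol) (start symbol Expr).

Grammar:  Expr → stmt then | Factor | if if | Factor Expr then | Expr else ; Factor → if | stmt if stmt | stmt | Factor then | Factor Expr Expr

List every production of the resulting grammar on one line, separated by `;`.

Expr → stmt then Expr1 | Factor Expr1 | if if Expr1 | Factor Expr then Expr1; Factor → if Factor1 | stmt if stmt Factor1 | stmt Factor1; Expr1 → else Expr1 | epsilon; Factor1 → then Factor1 | Expr Expr Factor1 | epsilon

Expr, Factor are directly left-recursive.
For Expr: α = {else}, β = {stmt then, Factor, if if, Factor Expr then}. Rewrite as Expr → β Expr1 and Expr1 → α Expr1 | ε.
For Factor: α = {then, Expr Expr}, β = {if, stmt if stmt, stmt}. Rewrite as Factor → β Factor1 and Factor1 → α Factor1 | ε.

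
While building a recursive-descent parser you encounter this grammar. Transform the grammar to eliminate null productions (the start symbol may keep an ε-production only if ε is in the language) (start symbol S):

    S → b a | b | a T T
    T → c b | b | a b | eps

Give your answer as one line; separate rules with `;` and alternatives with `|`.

S → b a | b | a T T | a T | a; T → c b | b | a b

The nullable symbols are {T}.
ε ∉ L(G), so no ε-production is kept.
Add the nullable-subset variants: S → a T T gives a T T | a T | a.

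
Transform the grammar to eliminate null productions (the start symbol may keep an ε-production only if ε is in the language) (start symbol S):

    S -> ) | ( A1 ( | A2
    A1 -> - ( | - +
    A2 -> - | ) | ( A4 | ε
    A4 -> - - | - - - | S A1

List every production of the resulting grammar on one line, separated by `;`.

S -> ) | ( A1 ( | A2 | ε; A1 -> - ( | - +; A2 -> - | ) | ( A4; A4 -> - - | - - - | S A1 | A1

Nullable nonterminals: {A2, S}.
ε ∈ L(G) since S is nullable, so keep S → ε.
Add the nullable-subset variants: A4 → S A1 gives S A1 | A1.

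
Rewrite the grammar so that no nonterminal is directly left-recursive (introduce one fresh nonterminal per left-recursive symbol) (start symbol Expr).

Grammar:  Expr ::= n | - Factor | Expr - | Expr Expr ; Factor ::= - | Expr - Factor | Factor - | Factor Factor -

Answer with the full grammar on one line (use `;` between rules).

Expr ::= n Expr1 | - Factor Expr1; Factor ::= - Factor1 | Expr - Factor Factor1; Expr1 ::= - Expr1 | Expr Expr1 | ε; Factor1 ::= - Factor1 | Factor - Factor1 | ε

Directly left-recursive nonterminals: Expr, Factor.
For Expr: α = {-, Expr}, β = {n, - Factor}. Rewrite as Expr → β Expr1 and Expr1 → α Expr1 | ε.
For Factor: α = {-, Factor -}, β = {-, Expr - Factor}. Rewrite as Factor → β Factor1 and Factor1 → α Factor1 | ε.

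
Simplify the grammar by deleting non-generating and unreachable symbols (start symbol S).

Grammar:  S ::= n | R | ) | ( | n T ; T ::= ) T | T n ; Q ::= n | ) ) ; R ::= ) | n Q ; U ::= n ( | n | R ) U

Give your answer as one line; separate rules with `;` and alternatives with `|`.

S ::= n | R | ) | (; Q ::= n | ) ); R ::= ) | n Q

Generating nonterminals: {Q, R, S, U}.
Reachable from S after that: {Q, R, S}.
Removed useless symbols: {T, U} and every production mentioning them.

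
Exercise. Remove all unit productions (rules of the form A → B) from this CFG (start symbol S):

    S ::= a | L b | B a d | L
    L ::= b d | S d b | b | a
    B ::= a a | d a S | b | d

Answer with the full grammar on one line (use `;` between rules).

Unit pairs: S ⇒* {L}.
For every A with A ⇒* B via unit rules, add B's non-unit alternatives to A; then delete every rule of the form X → Y.

S ::= b d | S d b | b | a | L b | B a d; L ::= b d | S d b | b | a; B ::= a a | d a S | b | d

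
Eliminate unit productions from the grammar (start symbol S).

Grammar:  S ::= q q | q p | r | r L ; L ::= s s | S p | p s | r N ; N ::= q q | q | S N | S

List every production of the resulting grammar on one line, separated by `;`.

S ::= q q | q p | r | r L; L ::= s s | S p | p s | r N; N ::= q q | q p | r | r L | q | S N

Unit pairs: N ⇒* {S}.
For every A with A ⇒* B via unit rules, add B's non-unit alternatives to A; then delete every rule of the form X → Y.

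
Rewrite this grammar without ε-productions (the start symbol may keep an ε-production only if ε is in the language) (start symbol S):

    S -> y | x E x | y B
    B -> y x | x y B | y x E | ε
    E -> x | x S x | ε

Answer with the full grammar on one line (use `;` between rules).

S -> y | x E x | x x | y B; B -> y x | x y B | x y | y x E; E -> x | x S x

Nullable set = {B, E}.
ε ∉ L(G), so no ε-production is kept.
For each production, add variants omitting each subset of nullable occurrences: S → x E x gives x E x | x x. B → x y B gives x y B | x y.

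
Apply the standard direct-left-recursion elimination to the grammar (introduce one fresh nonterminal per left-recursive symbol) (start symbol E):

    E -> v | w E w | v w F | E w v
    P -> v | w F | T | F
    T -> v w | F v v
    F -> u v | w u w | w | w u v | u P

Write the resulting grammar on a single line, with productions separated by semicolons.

Directly left-recursive nonterminal: E.
For E: α = {w v}, β = {v, w E w, v w F}. Rewrite as E → β E' and E' → α E' | ε.

E -> v E' | w E w E' | v w F E'; P -> v | w F | T | F; T -> v w | F v v; F -> u v | w u w | w | w u v | u P; E' -> w v E' | ε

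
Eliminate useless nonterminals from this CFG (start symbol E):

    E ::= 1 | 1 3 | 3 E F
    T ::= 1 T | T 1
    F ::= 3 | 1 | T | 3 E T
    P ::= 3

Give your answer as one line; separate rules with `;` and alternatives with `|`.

E ::= 1 | 1 3 | 3 E F; F ::= 3 | 1

Generating nonterminals: {E, F, P}.
Reachable from E after that: {E, F}.
Removed useless symbols: {P, T} and every production mentioning them.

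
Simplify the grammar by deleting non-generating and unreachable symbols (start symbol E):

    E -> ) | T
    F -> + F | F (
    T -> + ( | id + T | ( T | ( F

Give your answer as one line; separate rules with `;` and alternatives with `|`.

E -> ) | T; T -> + ( | id + T | ( T

Generating nonterminals: {E, T}.
Reachable from E after that: {E, T}.
Removed useless symbols: {F} and every production mentioning them.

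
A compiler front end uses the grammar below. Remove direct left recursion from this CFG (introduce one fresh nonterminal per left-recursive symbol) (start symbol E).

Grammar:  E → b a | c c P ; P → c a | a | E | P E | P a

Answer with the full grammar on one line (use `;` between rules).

E → b a | c c P; P → c a P' | a P' | E P'; P' → E P' | a P' | eps

Left recursion appears on P.
For P: α = {E, a}, β = {c a, a, E}. Rewrite as P → β P' and P' → α P' | ε.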